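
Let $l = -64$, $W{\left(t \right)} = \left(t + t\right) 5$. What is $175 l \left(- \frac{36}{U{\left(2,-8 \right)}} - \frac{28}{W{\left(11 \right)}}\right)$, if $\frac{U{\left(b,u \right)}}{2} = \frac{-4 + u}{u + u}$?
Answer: $\frac{2988160}{11} \approx 2.7165 \cdot 10^{5}$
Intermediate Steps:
$W{\left(t \right)} = 10 t$ ($W{\left(t \right)} = 2 t 5 = 10 t$)
$U{\left(b,u \right)} = \frac{-4 + u}{u}$ ($U{\left(b,u \right)} = 2 \frac{-4 + u}{u + u} = 2 \frac{-4 + u}{2 u} = \frac{-4 + u}{u}$)
$175 l \left(- \frac{36}{U{\left(2,-8 \right)}} - \frac{28}{W{\left(11 \right)}}\right) = 175 \left(-64\right) \left(- \frac{36}{\frac{1}{-8} \left(-4 - 8\right)} - \frac{28}{10 \cdot 11}\right) = - 11200 \left(- \frac{36}{\left(- \frac{1}{8}\right) \left(-12\right)} - \frac{28}{110}\right) = - 11200 \left(- \frac{36}{\frac{3}{2}} - \frac{14}{55}\right) = - 11200 \left(\left(-36\right) \frac{2}{3} - \frac{14}{55}\right) = - 11200 \left(-24 - \frac{14}{55}\right) = \left(-11200\right) \left(- \frac{1334}{55}\right) = \frac{2988160}{11}$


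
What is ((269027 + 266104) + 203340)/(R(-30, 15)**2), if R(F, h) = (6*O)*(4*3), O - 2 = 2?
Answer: 246157/27648 ≈ 8.9032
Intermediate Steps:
O = 4 (O = 2 + 2 = 4)
R(F, h) = 288 (R(F, h) = (6*4)*(4*3) = 24*12 = 288)
((269027 + 266104) + 203340)/(R(-30, 15)**2) = ((269027 + 266104) + 203340)/(288**2) = (535131 + 203340)/82944 = 738471*(1/82944) = 246157/27648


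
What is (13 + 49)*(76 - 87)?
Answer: -682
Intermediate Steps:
(13 + 49)*(76 - 87) = 62*(-11) = -682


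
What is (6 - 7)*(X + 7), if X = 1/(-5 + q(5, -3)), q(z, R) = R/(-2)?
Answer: -47/7 ≈ -6.7143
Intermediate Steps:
q(z, R) = -R/2 (q(z, R) = R*(-½) = -R/2)
X = -2/7 (X = 1/(-5 - ½*(-3)) = 1/(-5 + 3/2) = 1/(-7/2) = -2/7 ≈ -0.28571)
(6 - 7)*(X + 7) = (6 - 7)*(-2/7 + 7) = -1*47/7 = -47/7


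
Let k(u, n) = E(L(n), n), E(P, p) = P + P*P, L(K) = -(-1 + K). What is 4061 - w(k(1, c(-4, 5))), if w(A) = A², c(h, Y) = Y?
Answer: 3917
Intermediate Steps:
L(K) = 1 - K
E(P, p) = P + P²
k(u, n) = (1 - n)*(2 - n) (k(u, n) = (1 - n)*(1 + (1 - n)) = (1 - n)*(2 - n))
4061 - w(k(1, c(-4, 5))) = 4061 - ((-1 + 5)*(-2 + 5))² = 4061 - (4*3)² = 4061 - 1*12² = 4061 - 1*144 = 4061 - 144 = 3917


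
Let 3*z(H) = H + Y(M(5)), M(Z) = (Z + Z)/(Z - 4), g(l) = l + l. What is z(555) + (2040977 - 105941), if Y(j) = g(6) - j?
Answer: 5805665/3 ≈ 1.9352e+6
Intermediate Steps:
g(l) = 2*l
M(Z) = 2*Z/(-4 + Z) (M(Z) = (2*Z)/(-4 + Z) = 2*Z/(-4 + Z))
Y(j) = 12 - j (Y(j) = 2*6 - j = 12 - j)
z(H) = ⅔ + H/3 (z(H) = (H + (12 - 2*5/(-4 + 5)))/3 = (H + (12 - 2*5/1))/3 = (H + (12 - 2*5))/3 = (H + (12 - 1*10))/3 = (H + (12 - 10))/3 = (H + 2)/3 = (2 + H)/3 = ⅔ + H/3)
z(555) + (2040977 - 105941) = (⅔ + (⅓)*555) + (2040977 - 105941) = (⅔ + 185) + 1935036 = 557/3 + 1935036 = 5805665/3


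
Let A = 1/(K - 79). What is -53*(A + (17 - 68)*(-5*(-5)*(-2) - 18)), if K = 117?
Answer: -6984605/38 ≈ -1.8381e+5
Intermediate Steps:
A = 1/38 (A = 1/(117 - 79) = 1/38 ≈ 0.026316)
-53*(A + (17 - 68)*(-5*(-5)*(-2) - 18)) = -53*(1/38 + (17 - 68)*(-5*(-5)*(-2) - 18)) = -53*(1/38 - 51*(25*(-2) - 18)) = -53*(1/38 - 51*(-50 - 18)) = -53*(1/38 - 51*(-68)) = -53*(1/38 + 3468) = -53*131785/38 = -6984605/38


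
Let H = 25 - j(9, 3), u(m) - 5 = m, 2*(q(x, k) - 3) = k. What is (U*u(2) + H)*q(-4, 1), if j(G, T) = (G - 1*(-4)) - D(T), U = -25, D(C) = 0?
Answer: -1141/2 ≈ -570.50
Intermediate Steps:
q(x, k) = 3 + k/2
j(G, T) = 4 + G (j(G, T) = (G - 1*(-4)) - 1*0 = (G + 4) + 0 = (4 + G) + 0 = 4 + G)
u(m) = 5 + m
H = 12 (H = 25 - (4 + 9) = 25 - 1*13 = 25 - 13 = 12)
(U*u(2) + H)*q(-4, 1) = (-25*(5 + 2) + 12)*(3 + (1/2)*1) = (-25*7 + 12)*(3 + 1/2) = (-175 + 12)*(7/2) = -163*7/2 = -1141/2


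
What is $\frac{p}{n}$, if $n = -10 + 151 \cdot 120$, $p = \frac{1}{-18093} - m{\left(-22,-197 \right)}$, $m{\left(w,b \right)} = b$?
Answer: $\frac{356432}{32766423} \approx 0.010878$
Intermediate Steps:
$p = \frac{3564320}{18093}$ ($p = \frac{1}{-18093} - -197 = - \frac{1}{18093} + 197 = \frac{3564320}{18093} \approx 197.0$)
$n = 18110$ ($n = -10 + 18120 = 18110$)
$\frac{p}{n} = \frac{3564320}{18093 \cdot 18110} = \frac{3564320}{18093} \cdot \frac{1}{18110} = \frac{356432}{32766423}$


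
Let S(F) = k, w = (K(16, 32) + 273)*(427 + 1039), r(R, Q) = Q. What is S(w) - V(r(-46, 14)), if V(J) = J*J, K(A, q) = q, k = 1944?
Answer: 1748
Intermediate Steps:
w = 447130 (w = (32 + 273)*(427 + 1039) = 305*1466 = 447130)
V(J) = J**2
S(F) = 1944
S(w) - V(r(-46, 14)) = 1944 - 1*14**2 = 1944 - 1*196 = 1944 - 196 = 1748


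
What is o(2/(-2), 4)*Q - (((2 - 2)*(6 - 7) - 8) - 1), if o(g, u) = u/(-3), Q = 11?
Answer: -17/3 ≈ -5.6667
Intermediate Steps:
o(g, u) = -u/3 (o(g, u) = u*(-⅓) = -u/3)
o(2/(-2), 4)*Q - (((2 - 2)*(6 - 7) - 8) - 1) = -⅓*4*11 - (((2 - 2)*(6 - 7) - 8) - 1) = -4/3*11 - ((0*(-1) - 8) - 1) = -44/3 - ((0 - 8) - 1) = -44/3 - (-8 - 1) = -44/3 - 1*(-9) = -44/3 + 9 = -17/3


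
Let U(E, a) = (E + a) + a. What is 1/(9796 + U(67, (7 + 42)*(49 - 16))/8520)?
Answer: 8520/83465221 ≈ 0.00010208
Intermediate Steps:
U(E, a) = E + 2*a
1/(9796 + U(67, (7 + 42)*(49 - 16))/8520) = 1/(9796 + (67 + 2*((7 + 42)*(49 - 16)))/8520) = 1/(9796 + (67 + 2*(49*33))*(1/8520)) = 1/(9796 + (67 + 2*1617)*(1/8520)) = 1/(9796 + (67 + 3234)*(1/8520)) = 1/(9796 + 3301*(1/8520)) = 1/(9796 + 3301/8520) = 1/(83465221/8520) = 8520/83465221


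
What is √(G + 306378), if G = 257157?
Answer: 3*√62615 ≈ 750.69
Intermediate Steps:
√(G + 306378) = √(257157 + 306378) = √563535 = 3*√62615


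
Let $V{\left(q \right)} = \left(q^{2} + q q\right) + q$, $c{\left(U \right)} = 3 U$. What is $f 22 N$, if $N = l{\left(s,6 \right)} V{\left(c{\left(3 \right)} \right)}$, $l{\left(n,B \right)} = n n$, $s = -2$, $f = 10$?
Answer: $150480$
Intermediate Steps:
$l{\left(n,B \right)} = n^{2}$
$V{\left(q \right)} = q + 2 q^{2}$ ($V{\left(q \right)} = \left(q^{2} + q^{2}\right) + q = 2 q^{2} + q = q + 2 q^{2}$)
$N = 684$ ($N = \left(-2\right)^{2} \cdot 3 \cdot 3 \left(1 + 2 \cdot 3 \cdot 3\right) = 4 \cdot 9 \left(1 + 2 \cdot 9\right) = 4 \cdot 9 \left(1 + 18\right) = 4 \cdot 9 \cdot 19 = 4 \cdot 171 = 684$)
$f 22 N = 10 \cdot 22 \cdot 684 = 220 \cdot 684 = 150480$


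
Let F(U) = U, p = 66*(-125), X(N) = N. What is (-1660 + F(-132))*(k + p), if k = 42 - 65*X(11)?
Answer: 15990016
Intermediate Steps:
p = -8250
k = -673 (k = 42 - 65*11 = 42 - 715 = -673)
(-1660 + F(-132))*(k + p) = (-1660 - 132)*(-673 - 8250) = -1792*(-8923) = 15990016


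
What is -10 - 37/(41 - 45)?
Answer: -3/4 ≈ -0.75000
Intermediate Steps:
-10 - 37/(41 - 45) = -10 - 37/(-4) = -10 - 37*(-1/4) = -10 + 37/4 = -3/4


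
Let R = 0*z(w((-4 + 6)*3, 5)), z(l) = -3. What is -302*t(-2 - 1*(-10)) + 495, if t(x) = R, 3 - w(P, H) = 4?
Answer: 495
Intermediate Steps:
w(P, H) = -1 (w(P, H) = 3 - 1*4 = 3 - 4 = -1)
R = 0 (R = 0*(-3) = 0)
t(x) = 0
-302*t(-2 - 1*(-10)) + 495 = -302*0 + 495 = 0 + 495 = 495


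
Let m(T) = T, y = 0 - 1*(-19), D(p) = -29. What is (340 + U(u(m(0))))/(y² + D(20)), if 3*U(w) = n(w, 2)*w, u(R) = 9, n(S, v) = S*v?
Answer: 197/166 ≈ 1.1867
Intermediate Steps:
y = 19 (y = 0 + 19 = 19)
U(w) = 2*w²/3 (U(w) = ((w*2)*w)/3 = ((2*w)*w)/3 = (2*w²)/3 = 2*w²/3)
(340 + U(u(m(0))))/(y² + D(20)) = (340 + (⅔)*9²)/(19² - 29) = (340 + (⅔)*81)/(361 - 29) = (340 + 54)/332 = 394*(1/332) = 197/166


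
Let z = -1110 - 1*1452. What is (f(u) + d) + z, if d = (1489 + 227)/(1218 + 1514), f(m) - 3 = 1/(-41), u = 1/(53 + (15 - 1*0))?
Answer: -71642771/28003 ≈ -2558.4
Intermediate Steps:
z = -2562 (z = -1110 - 1452 = -2562)
u = 1/68 (u = 1/(53 + (15 + 0)) = 1/(53 + 15) = 1/68 ≈ 0.014706)
f(m) = 122/41 (f(m) = 3 + 1/(-41) = 3 - 1/41 = 122/41)
d = 429/683 (d = 1716/2732 = 1716*(1/2732) = 429/683 ≈ 0.62811)
(f(u) + d) + z = (122/41 + 429/683) - 2562 = 100915/28003 - 2562 = -71642771/28003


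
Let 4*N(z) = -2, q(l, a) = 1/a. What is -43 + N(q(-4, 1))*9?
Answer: -95/2 ≈ -47.500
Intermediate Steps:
N(z) = -1/2 (N(z) = (1/4)*(-2) = -1/2)
-43 + N(q(-4, 1))*9 = -43 - 1/2*9 = -43 - 9/2 = -95/2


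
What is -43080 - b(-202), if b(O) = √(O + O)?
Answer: -43080 - 2*I*√101 ≈ -43080.0 - 20.1*I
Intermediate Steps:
b(O) = √2*√O (b(O) = √(2*O) = √2*√O)
-43080 - b(-202) = -43080 - √2*√(-202) = -43080 - √2*I*√202 = -43080 - 2*I*√101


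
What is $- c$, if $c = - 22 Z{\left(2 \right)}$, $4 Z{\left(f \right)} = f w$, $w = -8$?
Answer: $-88$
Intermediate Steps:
$Z{\left(f \right)} = - 2 f$ ($Z{\left(f \right)} = \frac{f \left(-8\right)}{4} = \frac{\left(-8\right) f}{4} = - 2 f$)
$c = 88$ ($c = - 22 \left(\left(-2\right) 2\right) = \left(-22\right) \left(-4\right) = 88$)
$- c = \left(-1\right) 88 = -88$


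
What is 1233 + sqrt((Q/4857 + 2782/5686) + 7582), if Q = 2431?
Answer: 1233 + sqrt(1445873830704464802)/13808451 ≈ 1320.1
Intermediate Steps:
1233 + sqrt((Q/4857 + 2782/5686) + 7582) = 1233 + sqrt((2431/4857 + 2782/5686) + 7582) = 1233 + sqrt((2431*(1/4857) + 2782*(1/5686)) + 7582) = 1233 + sqrt((2431/4857 + 1391/2843) + 7582) = 1233 + sqrt(13667420/13808451 + 7582) = 1233 + sqrt(104709342902/13808451) = 1233 + sqrt(1445873830704464802)/13808451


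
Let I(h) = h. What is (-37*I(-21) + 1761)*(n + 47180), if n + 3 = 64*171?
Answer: 147511098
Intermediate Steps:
n = 10941 (n = -3 + 64*171 = -3 + 10944 = 10941)
(-37*I(-21) + 1761)*(n + 47180) = (-37*(-21) + 1761)*(10941 + 47180) = (777 + 1761)*58121 = 2538*58121 = 147511098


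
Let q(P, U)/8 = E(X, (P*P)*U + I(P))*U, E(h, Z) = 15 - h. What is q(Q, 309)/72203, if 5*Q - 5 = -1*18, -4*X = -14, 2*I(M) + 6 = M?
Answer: 276/701 ≈ 0.39372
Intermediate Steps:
I(M) = -3 + M/2
X = 7/2 (X = -¼*(-14) = 7/2 ≈ 3.5000)
Q = -13/5 (Q = 1 + (-1*18)/5 = 1 + (⅕)*(-18) = 1 - 18/5 = -13/5 ≈ -2.6000)
q(P, U) = 92*U (q(P, U) = 8*((15 - 1*7/2)*U) = 8*((15 - 7/2)*U) = 8*(23*U/2) = 92*U)
q(Q, 309)/72203 = (92*309)/72203 = 28428*(1/72203) = 276/701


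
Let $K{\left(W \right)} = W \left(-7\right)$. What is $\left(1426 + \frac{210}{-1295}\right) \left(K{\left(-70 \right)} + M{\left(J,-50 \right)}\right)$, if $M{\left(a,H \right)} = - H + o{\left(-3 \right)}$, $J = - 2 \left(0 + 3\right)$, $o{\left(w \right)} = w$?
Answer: $\frac{28329972}{37} \approx 7.6568 \cdot 10^{5}$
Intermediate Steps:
$K{\left(W \right)} = - 7 W$
$J = -6$ ($J = \left(-2\right) 3 = -6$)
$M{\left(a,H \right)} = -3 - H$ ($M{\left(a,H \right)} = - H - 3 = -3 - H$)
$\left(1426 + \frac{210}{-1295}\right) \left(K{\left(-70 \right)} + M{\left(J,-50 \right)}\right) = \left(1426 + \frac{210}{-1295}\right) \left(\left(-7\right) \left(-70\right) - -47\right) = \left(1426 + 210 \left(- \frac{1}{1295}\right)\right) \left(490 + \left(-3 + 50\right)\right) = \left(1426 - \frac{6}{37}\right) \left(490 + 47\right) = \frac{52756}{37} \cdot 537 = \frac{28329972}{37}$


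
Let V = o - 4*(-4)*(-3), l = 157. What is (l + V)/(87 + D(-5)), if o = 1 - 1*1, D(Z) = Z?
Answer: 109/82 ≈ 1.3293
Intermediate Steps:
o = 0 (o = 1 - 1 = 0)
V = -48 (V = 0 - 4*(-4)*(-3) = 0 + 16*(-3) = 0 - 48 = -48)
(l + V)/(87 + D(-5)) = (157 - 48)/(87 - 5) = 109/82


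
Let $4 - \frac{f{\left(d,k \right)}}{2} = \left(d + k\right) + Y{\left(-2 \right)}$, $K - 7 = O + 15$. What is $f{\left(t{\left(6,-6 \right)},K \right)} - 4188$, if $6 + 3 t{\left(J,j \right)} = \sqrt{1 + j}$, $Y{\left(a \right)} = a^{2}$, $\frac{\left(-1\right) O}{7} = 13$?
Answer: $-4046 - \frac{2 i \sqrt{5}}{3} \approx -4046.0 - 1.4907 i$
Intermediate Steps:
$O = -91$ ($O = \left(-7\right) 13 = -91$)
$K = -69$ ($K = 7 + \left(-91 + 15\right) = 7 - 76 = -69$)
$t{\left(J,j \right)} = -2 + \frac{\sqrt{1 + j}}{3}$
$f{\left(d,k \right)} = - 2 d - 2 k$ ($f{\left(d,k \right)} = 8 - 2 \left(\left(d + k\right) + \left(-2\right)^{2}\right) = 8 - 2 \left(\left(d + k\right) + 4\right) = 8 - 2 \left(4 + d + k\right) = 8 - \left(8 + 2 d + 2 k\right) = - 2 d - 2 k$)
$f{\left(t{\left(6,-6 \right)},K \right)} - 4188 = \left(- 2 \left(-2 + \frac{\sqrt{1 - 6}}{3}\right) - -138\right) - 4188 = \left(- 2 \left(-2 + \frac{\sqrt{-5}}{3}\right) + 138\right) - 4188 = \left(- 2 \left(-2 + \frac{i \sqrt{5}}{3}\right) + 138\right) - 4188 = \left(\left(4 - \frac{2 i \sqrt{5}}{3}\right) + 138\right) - 4188 = \left(142 - \frac{2 i \sqrt{5}}{3}\right) - 4188 = -4046 - \frac{2 i \sqrt{5}}{3}$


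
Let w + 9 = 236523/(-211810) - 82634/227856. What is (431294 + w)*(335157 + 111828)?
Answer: 155064181918263675057/804369656 ≈ 1.9278e+11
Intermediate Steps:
w = -126438876617/12065544840 (w = -9 + (236523/(-211810) - 82634/227856) = -9 + (236523*(-1/211810) - 82634*1/227856) = -9 + (-236523/211810 - 41317/113928) = -9 - 17848973057/12065544840 = -126438876617/12065544840 ≈ -10.479)
(431294 + w)*(335157 + 111828) = (431294 - 126438876617/12065544840)*(335157 + 111828) = (5203670657346343/12065544840)*446985 = 155064181918263675057/804369656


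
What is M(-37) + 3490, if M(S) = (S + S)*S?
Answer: 6228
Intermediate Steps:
M(S) = 2*S² (M(S) = (2*S)*S = 2*S²)
M(-37) + 3490 = 2*(-37)² + 3490 = 2*1369 + 3490 = 2738 + 3490 = 6228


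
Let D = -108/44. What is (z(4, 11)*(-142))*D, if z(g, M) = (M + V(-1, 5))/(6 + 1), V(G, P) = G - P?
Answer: 19170/77 ≈ 248.96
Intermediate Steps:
D = -27/11 (D = -108*1/44 = -27/11 ≈ -2.4545)
z(g, M) = -6/7 + M/7 (z(g, M) = (M + (-1 - 1*5))/(6 + 1) = (M + (-1 - 5))/7 = (M - 6)*(⅐) = (-6 + M)*(⅐) = -6/7 + M/7)
(z(4, 11)*(-142))*D = ((-6/7 + (⅐)*11)*(-142))*(-27/11) = ((-6/7 + 11/7)*(-142))*(-27/11) = ((5/7)*(-142))*(-27/11) = -710/7*(-27/11) = 19170/77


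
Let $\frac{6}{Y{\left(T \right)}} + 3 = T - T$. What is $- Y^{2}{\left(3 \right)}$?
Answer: $-4$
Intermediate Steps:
$Y{\left(T \right)} = -2$ ($Y{\left(T \right)} = \frac{6}{-3 + \left(T - T\right)} = \frac{6}{-3 + 0} = \frac{6}{-3} = 6 \left(- \frac{1}{3}\right) = -2$)
$- Y^{2}{\left(3 \right)} = - \left(-2\right)^{2} = \left(-1\right) 4 = -4$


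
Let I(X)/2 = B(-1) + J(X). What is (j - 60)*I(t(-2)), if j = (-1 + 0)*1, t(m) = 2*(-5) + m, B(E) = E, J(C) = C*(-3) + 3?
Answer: -4636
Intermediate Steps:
J(C) = 3 - 3*C (J(C) = -3*C + 3 = 3 - 3*C)
t(m) = -10 + m
j = -1 (j = -1*1 = -1)
I(X) = 4 - 6*X (I(X) = 2*(-1 + (3 - 3*X)) = 2*(2 - 3*X) = 4 - 6*X)
(j - 60)*I(t(-2)) = (-1 - 60)*(4 - 6*(-10 - 2)) = -61*(4 - 6*(-12)) = -61*(4 + 72) = -61*76 = -4636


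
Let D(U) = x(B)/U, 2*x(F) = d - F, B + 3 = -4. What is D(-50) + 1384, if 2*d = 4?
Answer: 138391/100 ≈ 1383.9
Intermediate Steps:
B = -7 (B = -3 - 4 = -7)
d = 2 (d = (1/2)*4 = 2)
x(F) = 1 - F/2 (x(F) = (2 - F)/2 = 1 - F/2)
D(U) = 9/(2*U) (D(U) = (1 - 1/2*(-7))/U = (1 + 7/2)/U = 9/(2*U))
D(-50) + 1384 = (9/2)/(-50) + 1384 = (9/2)*(-1/50) + 1384 = -9/100 + 1384 = 138391/100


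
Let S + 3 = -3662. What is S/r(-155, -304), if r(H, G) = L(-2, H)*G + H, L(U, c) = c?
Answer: -733/9393 ≈ -0.078037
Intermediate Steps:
S = -3665 (S = -3 - 3662 = -3665)
r(H, G) = H + G*H (r(H, G) = H*G + H = G*H + H = H + G*H)
S/r(-155, -304) = -3665*(-1/(155*(1 - 304))) = -3665/((-155*(-303))) = -3665/46965 = -3665*1/46965 = -733/9393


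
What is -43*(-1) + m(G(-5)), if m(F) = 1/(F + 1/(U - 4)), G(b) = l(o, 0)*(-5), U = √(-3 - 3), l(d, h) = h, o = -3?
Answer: 39 + I*√6 ≈ 39.0 + 2.4495*I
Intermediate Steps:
U = I*√6 (U = √(-6) = I*√6 ≈ 2.4495*I)
G(b) = 0 (G(b) = 0*(-5) = 0)
m(F) = 1/(F + 1/(-4 + I*√6)) (m(F) = 1/(F + 1/(I*√6 - 4)) = 1/(F + 1/(-4 + I*√6)))
-43*(-1) + m(G(-5)) = -43*(-1) + (-4 + I*√6)/(1 - 4*0 + I*0*√6) = 43 + (-4 + I*√6)/(1 + 0 + 0) = 43 + (-4 + I*√6)/1 = 43 + 1*(-4 + I*√6) = 43 + (-4 + I*√6) = 39 + I*√6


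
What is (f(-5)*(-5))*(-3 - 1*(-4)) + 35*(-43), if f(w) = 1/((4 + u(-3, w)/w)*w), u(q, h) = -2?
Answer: -33105/22 ≈ -1504.8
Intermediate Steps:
f(w) = 1/(w*(4 - 2/w)) (f(w) = 1/((4 - 2/w)*w) = 1/(w*(4 - 2/w)))
(f(-5)*(-5))*(-3 - 1*(-4)) + 35*(-43) = ((1/(2*(-1 + 2*(-5))))*(-5))*(-3 - 1*(-4)) + 35*(-43) = ((1/(2*(-1 - 10)))*(-5))*(-3 + 4) - 1505 = (((1/2)/(-11))*(-5))*1 - 1505 = (((1/2)*(-1/11))*(-5))*1 - 1505 = -1/22*(-5)*1 - 1505 = (5/22)*1 - 1505 = 5/22 - 1505 = -33105/22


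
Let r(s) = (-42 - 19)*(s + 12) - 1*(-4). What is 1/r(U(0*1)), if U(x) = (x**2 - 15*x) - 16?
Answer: 1/248 ≈ 0.0040323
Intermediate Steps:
U(x) = -16 + x**2 - 15*x
r(s) = -728 - 61*s (r(s) = -61*(12 + s) + 4 = (-732 - 61*s) + 4 = -728 - 61*s)
1/r(U(0*1)) = 1/(-728 - 61*(-16 + (0*1)**2 - 0)) = 1/(-728 - 61*(-16 + 0**2 - 15*0)) = 1/(-728 - 61*(-16 + 0 + 0)) = 1/(-728 - 61*(-16)) = 1/(-728 + 976) = 1/248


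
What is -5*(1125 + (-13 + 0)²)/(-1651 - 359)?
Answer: 647/201 ≈ 3.2189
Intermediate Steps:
-5*(1125 + (-13 + 0)²)/(-1651 - 359) = -5*(1125 + (-13)²)/(-2010) = -5*(1125 + 169)*(-1)/2010 = -6470*(-1)/2010 = -5*(-647/1005) = 647/201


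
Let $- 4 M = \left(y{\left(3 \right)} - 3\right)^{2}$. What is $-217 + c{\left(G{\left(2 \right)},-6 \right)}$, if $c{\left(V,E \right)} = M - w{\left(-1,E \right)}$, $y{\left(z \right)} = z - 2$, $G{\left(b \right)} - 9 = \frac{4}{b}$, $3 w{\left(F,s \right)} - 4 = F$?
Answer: $-219$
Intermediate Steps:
$w{\left(F,s \right)} = \frac{4}{3} + \frac{F}{3}$
$G{\left(b \right)} = 9 + \frac{4}{b}$
$y{\left(z \right)} = -2 + z$ ($y{\left(z \right)} = z - 2 = -2 + z$)
$M = -1$ ($M = - \frac{\left(\left(-2 + 3\right) - 3\right)^{2}}{4} = - \frac{\left(1 - 3\right)^{2}}{4} = - \frac{\left(-2\right)^{2}}{4} = \left(- \frac{1}{4}\right) 4 = -1$)
$c{\left(V,E \right)} = -2$ ($c{\left(V,E \right)} = -1 - \left(\frac{4}{3} + \frac{1}{3} \left(-1\right)\right) = -1 - \left(\frac{4}{3} - \frac{1}{3}\right) = -1 - 1 = -2$)
$-217 + c{\left(G{\left(2 \right)},-6 \right)} = -217 - 2 = -219$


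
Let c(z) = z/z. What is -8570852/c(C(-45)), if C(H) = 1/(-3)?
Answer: -8570852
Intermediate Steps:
C(H) = -1/3
c(z) = 1
-8570852/c(C(-45)) = -8570852/1 = -8570852*1 = -8570852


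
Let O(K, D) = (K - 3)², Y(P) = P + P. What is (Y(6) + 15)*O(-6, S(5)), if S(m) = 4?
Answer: 2187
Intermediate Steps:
Y(P) = 2*P
O(K, D) = (-3 + K)²
(Y(6) + 15)*O(-6, S(5)) = (2*6 + 15)*(-3 - 6)² = (12 + 15)*(-9)² = 27*81 = 2187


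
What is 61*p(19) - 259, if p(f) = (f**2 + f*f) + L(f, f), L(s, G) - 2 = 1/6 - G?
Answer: 256537/6 ≈ 42756.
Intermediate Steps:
L(s, G) = 13/6 - G (L(s, G) = 2 + (1/6 - G) = 13/6 - G)
p(f) = 13/6 - f + 2*f**2 (p(f) = (f**2 + f*f) + (13/6 - f) = (f**2 + f**2) + (13/6 - f) = 2*f**2 + (13/6 - f) = 13/6 - f + 2*f**2)
61*p(19) - 259 = 61*(13/6 - 1*19 + 2*19**2) - 259 = 61*(13/6 - 19 + 2*361) - 259 = 61*(13/6 - 19 + 722) - 259 = 61*(4231/6) - 259 = 258091/6 - 259 = 256537/6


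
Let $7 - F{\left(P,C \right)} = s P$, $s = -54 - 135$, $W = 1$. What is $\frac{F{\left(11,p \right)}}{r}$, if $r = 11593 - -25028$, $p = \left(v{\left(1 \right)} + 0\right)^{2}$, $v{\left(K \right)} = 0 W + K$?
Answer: $\frac{2086}{36621} \approx 0.056962$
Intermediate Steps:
$v{\left(K \right)} = K$ ($v{\left(K \right)} = 0 \cdot 1 + K = 0 + K = K$)
$p = 1$ ($p = \left(1 + 0\right)^{2} = 1^{2} = 1$)
$r = 36621$ ($r = 11593 + 25028 = 36621$)
$s = -189$
$F{\left(P,C \right)} = 7 + 189 P$ ($F{\left(P,C \right)} = 7 - - 189 P = 7 + 189 P$)
$\frac{F{\left(11,p \right)}}{r} = \frac{7 + 189 \cdot 11}{36621} = \left(7 + 2079\right) \frac{1}{36621} = 2086 \cdot \frac{1}{36621} = \frac{2086}{36621}$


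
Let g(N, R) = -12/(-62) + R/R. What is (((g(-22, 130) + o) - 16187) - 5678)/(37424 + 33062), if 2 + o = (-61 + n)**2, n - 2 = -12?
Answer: -521569/2185066 ≈ -0.23870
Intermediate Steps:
n = -10 (n = 2 - 12 = -10)
g(N, R) = 37/31 (g(N, R) = -12*(-1/62) + 1 = 6/31 + 1 = 37/31)
o = 5039 (o = -2 + (-61 - 10)**2 = -2 + (-71)**2 = -2 + 5041 = 5039)
(((g(-22, 130) + o) - 16187) - 5678)/(37424 + 33062) = (((37/31 + 5039) - 16187) - 5678)/(37424 + 33062) = ((156246/31 - 16187) - 5678)/70486 = (-345551/31 - 5678)*(1/70486) = -521569/31*1/70486 = -521569/2185066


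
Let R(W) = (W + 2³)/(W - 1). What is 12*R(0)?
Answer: -96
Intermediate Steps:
R(W) = (8 + W)/(-1 + W) (R(W) = (W + 8)/(-1 + W) = (8 + W)/(-1 + W))
12*R(0) = 12*((8 + 0)/(-1 + 0)) = 12*(8/(-1)) = 12*(-1*8) = 12*(-8) = -96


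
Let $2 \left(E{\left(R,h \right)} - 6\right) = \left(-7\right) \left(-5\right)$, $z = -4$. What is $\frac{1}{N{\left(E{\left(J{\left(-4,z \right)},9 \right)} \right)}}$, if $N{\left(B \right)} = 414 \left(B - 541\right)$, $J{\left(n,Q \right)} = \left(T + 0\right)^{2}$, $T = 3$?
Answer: $- \frac{1}{214245} \approx -4.6676 \cdot 10^{-6}$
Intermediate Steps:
$J{\left(n,Q \right)} = 9$ ($J{\left(n,Q \right)} = \left(3 + 0\right)^{2} = 3^{2} = 9$)
$E{\left(R,h \right)} = \frac{47}{2}$ ($E{\left(R,h \right)} = 6 + \frac{\left(-7\right) \left(-5\right)}{2} = 6 + \frac{1}{2} \cdot 35 = 6 + \frac{35}{2} = \frac{47}{2}$)
$N{\left(B \right)} = -223974 + 414 B$ ($N{\left(B \right)} = 414 \left(-541 + B\right) = -223974 + 414 B$)
$\frac{1}{N{\left(E{\left(J{\left(-4,z \right)},9 \right)} \right)}} = \frac{1}{-223974 + 414 \cdot \frac{47}{2}} = \frac{1}{-223974 + 9729} = \frac{1}{-214245} = - \frac{1}{214245}$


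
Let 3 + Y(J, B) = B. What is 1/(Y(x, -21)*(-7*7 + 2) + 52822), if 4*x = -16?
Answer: 1/53950 ≈ 1.8536e-5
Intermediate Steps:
x = -4 (x = (1/4)*(-16) = -4)
Y(J, B) = -3 + B
1/(Y(x, -21)*(-7*7 + 2) + 52822) = 1/((-3 - 21)*(-7*7 + 2) + 52822) = 1/(-24*(-49 + 2) + 52822) = 1/(-24*(-47) + 52822) = 1/(1128 + 52822) = 1/53950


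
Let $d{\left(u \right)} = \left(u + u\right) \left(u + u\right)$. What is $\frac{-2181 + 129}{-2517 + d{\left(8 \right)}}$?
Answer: $\frac{108}{119} \approx 0.90756$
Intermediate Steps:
$d{\left(u \right)} = 4 u^{2}$ ($d{\left(u \right)} = 2 u 2 u = 4 u^{2}$)
$\frac{-2181 + 129}{-2517 + d{\left(8 \right)}} = \frac{-2181 + 129}{-2517 + 4 \cdot 8^{2}} = - \frac{2052}{-2517 + 4 \cdot 64} = - \frac{2052}{-2517 + 256} = - \frac{2052}{-2261} = \left(-2052\right) \left(- \frac{1}{2261}\right) = \frac{108}{119}$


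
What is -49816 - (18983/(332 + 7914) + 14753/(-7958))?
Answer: -817259606641/16405417 ≈ -49816.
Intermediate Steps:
-49816 - (18983/(332 + 7914) + 14753/(-7958)) = -49816 - (18983/8246 + 14753*(-1/7958)) = -49816 - (18983*(1/8246) - 14753/7958) = -49816 - (18983/8246 - 14753/7958) = -49816 - 1*7353369/16405417 = -49816 - 7353369/16405417 = -817259606641/16405417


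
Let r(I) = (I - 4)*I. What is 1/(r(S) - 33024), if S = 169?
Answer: -1/5139 ≈ -0.00019459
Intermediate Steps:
r(I) = I*(-4 + I) (r(I) = (-4 + I)*I = I*(-4 + I))
1/(r(S) - 33024) = 1/(169*(-4 + 169) - 33024) = 1/(169*165 - 33024) = 1/(27885 - 33024) = 1/(-5139) = -1/5139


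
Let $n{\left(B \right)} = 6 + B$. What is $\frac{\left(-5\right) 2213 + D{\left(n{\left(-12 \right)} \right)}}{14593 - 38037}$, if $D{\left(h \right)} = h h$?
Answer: $\frac{11029}{23444} \approx 0.47044$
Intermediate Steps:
$D{\left(h \right)} = h^{2}$
$\frac{\left(-5\right) 2213 + D{\left(n{\left(-12 \right)} \right)}}{14593 - 38037} = \frac{\left(-5\right) 2213 + \left(6 - 12\right)^{2}}{14593 - 38037} = \frac{-11065 + \left(-6\right)^{2}}{-23444} = \left(-11065 + 36\right) \left(- \frac{1}{23444}\right) = \left(-11029\right) \left(- \frac{1}{23444}\right) = \frac{11029}{23444}$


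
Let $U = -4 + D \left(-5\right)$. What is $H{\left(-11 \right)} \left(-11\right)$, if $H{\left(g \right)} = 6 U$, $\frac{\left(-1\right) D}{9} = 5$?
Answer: $-14586$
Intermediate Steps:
$D = -45$ ($D = \left(-9\right) 5 = -45$)
$U = 221$ ($U = -4 - -225 = -4 + 225 = 221$)
$H{\left(g \right)} = 1326$ ($H{\left(g \right)} = 6 \cdot 221 = 1326$)
$H{\left(-11 \right)} \left(-11\right) = 1326 \left(-11\right) = -14586$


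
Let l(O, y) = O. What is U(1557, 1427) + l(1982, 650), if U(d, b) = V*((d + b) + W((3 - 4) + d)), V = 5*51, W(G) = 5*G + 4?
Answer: 2747822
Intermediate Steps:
W(G) = 4 + 5*G
V = 255
U(d, b) = -255 + 255*b + 1530*d (U(d, b) = 255*((d + b) + (4 + 5*((3 - 4) + d))) = 255*((b + d) + (4 + 5*(-1 + d))) = 255*((b + d) + (4 + (-5 + 5*d))) = 255*((b + d) + (-1 + 5*d)) = 255*(-1 + b + 6*d) = -255 + 255*b + 1530*d)
U(1557, 1427) + l(1982, 650) = (-255 + 255*1427 + 1530*1557) + 1982 = (-255 + 363885 + 2382210) + 1982 = 2745840 + 1982 = 2747822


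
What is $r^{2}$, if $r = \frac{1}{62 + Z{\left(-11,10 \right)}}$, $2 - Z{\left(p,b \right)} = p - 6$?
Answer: $\frac{1}{6561} \approx 0.00015242$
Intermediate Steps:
$Z{\left(p,b \right)} = 8 - p$ ($Z{\left(p,b \right)} = 2 - \left(p - 6\right) = 2 - \left(-6 + p\right) = 8 - p$)
$r = \frac{1}{81}$ ($r = \frac{1}{62 + \left(8 - -11\right)} = \frac{1}{62 + \left(8 + 11\right)} = \frac{1}{62 + 19} = \frac{1}{81} \approx 0.012346$)
$r^{2} = \left(\frac{1}{81}\right)^{2} = \frac{1}{6561}$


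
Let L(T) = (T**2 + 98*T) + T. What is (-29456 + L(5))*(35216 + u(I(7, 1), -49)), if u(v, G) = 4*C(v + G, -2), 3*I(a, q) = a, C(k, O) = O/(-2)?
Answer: -1019125920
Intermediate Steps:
C(k, O) = -O/2 (C(k, O) = O*(-1/2) = -O/2)
I(a, q) = a/3
L(T) = T**2 + 99*T
u(v, G) = 4 (u(v, G) = 4*(-1/2*(-2)) = 4*1 = 4)
(-29456 + L(5))*(35216 + u(I(7, 1), -49)) = (-29456 + 5*(99 + 5))*(35216 + 4) = (-29456 + 5*104)*35220 = (-29456 + 520)*35220 = -28936*35220 = -1019125920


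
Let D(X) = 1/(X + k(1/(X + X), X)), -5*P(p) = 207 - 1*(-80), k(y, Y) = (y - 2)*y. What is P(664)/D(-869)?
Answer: 753356677633/15103220 ≈ 49881.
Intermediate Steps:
k(y, Y) = y*(-2 + y) (k(y, Y) = (-2 + y)*y = y*(-2 + y))
P(p) = -287/5 (P(p) = -(207 - 1*(-80))/5 = -(207 + 80)/5 = -⅕*287 = -287/5)
D(X) = 1/(X + (-2 + 1/(2*X))/(2*X)) (D(X) = 1/(X + (-2 + 1/(X + X))/(X + X)) = 1/(X + (-2 + 1/(2*X))/((2*X))) = 1/(X + (1/(2*X))*(-2 + 1/(2*X))) = 1/(X + (-2 + 1/(2*X))/(2*X)))
P(664)/D(-869) = -287/(5*(4*(-869)²/(1 - 4*(-869) + 4*(-869)³))) = -287/(5*(4*755161/(1 + 3476 + 4*(-656234909)))) = -287/(5*(4*755161/(1 + 3476 - 2624939636))) = -287/(5*(4*755161/(-2624936159))) = -287/(5*(4*755161*(-1/2624936159))) = -287/(5*(-3020644/2624936159)) = -287/5*(-2624936159/3020644) = 753356677633/15103220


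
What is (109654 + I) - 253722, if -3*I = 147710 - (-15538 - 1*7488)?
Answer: -200980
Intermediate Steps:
I = -56912 (I = -(147710 - (-15538 - 1*7488))/3 = -(147710 - (-15538 - 7488))/3 = -(147710 - 1*(-23026))/3 = -(147710 + 23026)/3 = -1/3*170736 = -56912)
(109654 + I) - 253722 = (109654 - 56912) - 253722 = 52742 - 253722 = -200980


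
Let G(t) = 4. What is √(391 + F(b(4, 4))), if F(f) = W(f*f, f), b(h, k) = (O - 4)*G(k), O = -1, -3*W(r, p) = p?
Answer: √3579/3 ≈ 19.942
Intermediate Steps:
W(r, p) = -p/3
b(h, k) = -20 (b(h, k) = (-1 - 4)*4 = -5*4 = -20)
F(f) = -f/3
√(391 + F(b(4, 4))) = √(391 - ⅓*(-20)) = √(391 + 20/3) = √(1193/3) = √3579/3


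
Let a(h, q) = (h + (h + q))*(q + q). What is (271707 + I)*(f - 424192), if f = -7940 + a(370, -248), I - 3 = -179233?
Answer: -62529618228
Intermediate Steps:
I = -179230 (I = 3 - 179233 = -179230)
a(h, q) = 2*q*(q + 2*h) (a(h, q) = (q + 2*h)*(2*q) = 2*q*(q + 2*h))
f = -251972 (f = -7940 + 2*(-248)*(-248 + 2*370) = -7940 + 2*(-248)*(-248 + 740) = -7940 + 2*(-248)*492 = -7940 - 244032 = -251972)
(271707 + I)*(f - 424192) = (271707 - 179230)*(-251972 - 424192) = 92477*(-676164) = -62529618228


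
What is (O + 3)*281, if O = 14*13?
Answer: 51985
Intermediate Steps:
O = 182
(O + 3)*281 = (182 + 3)*281 = 185*281 = 51985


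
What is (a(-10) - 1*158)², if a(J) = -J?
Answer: 21904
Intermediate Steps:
(a(-10) - 1*158)² = (-1*(-10) - 1*158)² = (10 - 158)² = (-148)² = 21904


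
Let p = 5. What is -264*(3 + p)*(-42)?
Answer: 88704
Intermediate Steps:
-264*(3 + p)*(-42) = -264*(3 + 5)*(-42) = -264*8*(-42) = -44*48*(-42) = -2112*(-42) = 88704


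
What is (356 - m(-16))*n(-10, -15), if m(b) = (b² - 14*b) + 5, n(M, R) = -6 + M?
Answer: 2064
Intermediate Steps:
m(b) = 5 + b² - 14*b
(356 - m(-16))*n(-10, -15) = (356 - (5 + (-16)² - 14*(-16)))*(-6 - 10) = (356 - (5 + 256 + 224))*(-16) = (356 - 1*485)*(-16) = (356 - 485)*(-16) = -129*(-16) = 2064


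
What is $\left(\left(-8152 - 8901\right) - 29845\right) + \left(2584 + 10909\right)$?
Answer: $-33405$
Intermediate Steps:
$\left(\left(-8152 - 8901\right) - 29845\right) + \left(2584 + 10909\right) = \left(\left(-8152 - 8901\right) - 29845\right) + 13493 = \left(-17053 - 29845\right) + 13493 = -46898 + 13493 = -33405$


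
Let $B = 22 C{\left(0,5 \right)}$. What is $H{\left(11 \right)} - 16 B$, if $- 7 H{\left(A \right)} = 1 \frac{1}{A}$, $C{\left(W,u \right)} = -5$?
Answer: $\frac{135519}{77} \approx 1760.0$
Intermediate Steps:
$B = -110$ ($B = 22 \left(-5\right) = -110$)
$H{\left(A \right)} = - \frac{1}{7 A}$ ($H{\left(A \right)} = - \frac{1 \frac{1}{A}}{7} = - \frac{1}{7 A}$)
$H{\left(11 \right)} - 16 B = - \frac{1}{7 \cdot 11} - -1760 = \left(- \frac{1}{7}\right) \frac{1}{11} + 1760 = - \frac{1}{77} + 1760 = \frac{135519}{77}$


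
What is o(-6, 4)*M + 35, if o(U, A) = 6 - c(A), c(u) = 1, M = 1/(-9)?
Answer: 310/9 ≈ 34.444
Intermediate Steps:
M = -1/9 ≈ -0.11111
o(U, A) = 5 (o(U, A) = 6 - 1*1 = 6 - 1 = 5)
o(-6, 4)*M + 35 = 5*(-1/9) + 35 = -5/9 + 35 = 310/9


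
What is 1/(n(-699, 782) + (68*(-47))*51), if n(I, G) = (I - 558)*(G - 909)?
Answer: -1/3357 ≈ -0.00029788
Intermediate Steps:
n(I, G) = (-909 + G)*(-558 + I) (n(I, G) = (-558 + I)*(-909 + G) = (-909 + G)*(-558 + I))
1/(n(-699, 782) + (68*(-47))*51) = 1/((507222 - 909*(-699) - 558*782 + 782*(-699)) + (68*(-47))*51) = 1/((507222 + 635391 - 436356 - 546618) - 3196*51) = 1/(159639 - 162996) = 1/(-3357) = -1/3357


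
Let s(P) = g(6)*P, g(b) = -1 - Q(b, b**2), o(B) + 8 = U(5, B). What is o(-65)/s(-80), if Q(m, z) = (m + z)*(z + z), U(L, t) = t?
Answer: -73/242000 ≈ -0.00030165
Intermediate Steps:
Q(m, z) = 2*z*(m + z) (Q(m, z) = (m + z)*(2*z) = 2*z*(m + z))
o(B) = -8 + B
g(b) = -1 - 2*b**2*(b + b**2)
s(P) = -3025*P (s(P) = (-1 - 2*6**3*(1 + 6))*P = (-1 - 2*216*7)*P = (-1 - 3024)*P = -3025*P)
o(-65)/s(-80) = (-8 - 65)/((-3025*(-80))) = -73/242000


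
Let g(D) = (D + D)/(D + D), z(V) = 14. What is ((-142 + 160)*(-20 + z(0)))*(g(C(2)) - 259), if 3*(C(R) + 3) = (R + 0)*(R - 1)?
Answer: 27864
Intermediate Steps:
C(R) = -3 + R*(-1 + R)/3 (C(R) = -3 + ((R + 0)*(R - 1))/3 = -3 + (R*(-1 + R))/3 = -3 + R*(-1 + R)/3)
g(D) = 1 (g(D) = (2*D)/((2*D)) = (2*D)*(1/(2*D)) = 1)
((-142 + 160)*(-20 + z(0)))*(g(C(2)) - 259) = ((-142 + 160)*(-20 + 14))*(1 - 259) = (18*(-6))*(-258) = -108*(-258) = 27864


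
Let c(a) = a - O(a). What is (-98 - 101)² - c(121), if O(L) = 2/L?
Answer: 4777082/121 ≈ 39480.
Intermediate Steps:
c(a) = a - 2/a
(-98 - 101)² - c(121) = (-98 - 101)² - (121 - 2/121) = (-199)² - (121 - 2*1/121) = 39601 - (121 - 2/121) = 39601 - 1*14639/121 = 39601 - 14639/121 = 4777082/121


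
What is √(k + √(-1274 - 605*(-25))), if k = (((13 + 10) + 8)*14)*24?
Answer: √(10416 + 27*√19) ≈ 102.63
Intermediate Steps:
k = 10416 (k = ((23 + 8)*14)*24 = (31*14)*24 = 434*24 = 10416)
√(k + √(-1274 - 605*(-25))) = √(10416 + √(-1274 - 605*(-25))) = √(10416 + √(-1274 + 15125)) = √(10416 + √13851) = √(10416 + 27*√19)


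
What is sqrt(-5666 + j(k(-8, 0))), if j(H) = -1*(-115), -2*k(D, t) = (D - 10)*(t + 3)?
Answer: I*sqrt(5551) ≈ 74.505*I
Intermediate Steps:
k(D, t) = -(-10 + D)*(3 + t)/2 (k(D, t) = -(D - 10)*(t + 3)/2 = -(-10 + D)*(3 + t)/2)
j(H) = 115
sqrt(-5666 + j(k(-8, 0))) = sqrt(-5666 + 115) = sqrt(-5551) = I*sqrt(5551)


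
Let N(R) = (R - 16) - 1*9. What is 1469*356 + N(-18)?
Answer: 522921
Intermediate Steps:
N(R) = -25 + R (N(R) = (-16 + R) - 9 = -25 + R)
1469*356 + N(-18) = 1469*356 + (-25 - 18) = 522964 - 43 = 522921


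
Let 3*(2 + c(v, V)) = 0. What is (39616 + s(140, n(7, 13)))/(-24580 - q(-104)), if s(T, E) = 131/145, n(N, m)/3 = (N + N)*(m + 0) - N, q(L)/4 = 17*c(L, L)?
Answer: -1914817/1181460 ≈ -1.6207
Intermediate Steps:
c(v, V) = -2 (c(v, V) = -2 + (⅓)*0 = -2 + 0 = -2)
q(L) = -136 (q(L) = 4*(17*(-2)) = 4*(-34) = -136)
n(N, m) = -3*N + 6*N*m (n(N, m) = 3*((N + N)*(m + 0) - N) = 3*((2*N)*m - N) = 3*(2*N*m - N) = 3*(-N + 2*N*m) = -3*N + 6*N*m)
s(T, E) = 131/145 (s(T, E) = 131*(1/145) = 131/145)
(39616 + s(140, n(7, 13)))/(-24580 - q(-104)) = (39616 + 131/145)/(-24580 - 1*(-136)) = 5744451/(145*(-24580 + 136)) = (5744451/145)/(-24444) = (5744451/145)*(-1/24444) = -1914817/1181460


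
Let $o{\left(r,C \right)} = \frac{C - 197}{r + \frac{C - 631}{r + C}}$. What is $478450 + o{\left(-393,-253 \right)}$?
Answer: $\frac{3560155000}{7441} \approx 4.7845 \cdot 10^{5}$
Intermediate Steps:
$o{\left(r,C \right)} = \frac{-197 + C}{r + \frac{-631 + C}{C + r}}$
$478450 + o{\left(-393,-253 \right)} = 478450 + \frac{\left(-253\right)^{2} - -49841 - -77421 - -99429}{-631 - 253 + \left(-393\right)^{2} - -99429} = 478450 + \frac{64009 + 49841 + 77421 + 99429}{-631 - 253 + 154449 + 99429} = 478450 + \frac{1}{252994} \cdot 290700 = 478450 + \frac{8550}{7441} = \frac{3560155000}{7441}$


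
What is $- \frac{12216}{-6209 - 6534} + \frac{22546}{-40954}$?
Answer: $\frac{106495193}{260938411} \approx 0.40812$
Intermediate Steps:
$- \frac{12216}{-6209 - 6534} + \frac{22546}{-40954} = - \frac{12216}{-6209 - 6534} + 22546 \left(- \frac{1}{40954}\right) = - \frac{12216}{-12743} - \frac{11273}{20477} = \left(-12216\right) \left(- \frac{1}{12743}\right) - \frac{11273}{20477} = \frac{12216}{12743} - \frac{11273}{20477} = \frac{106495193}{260938411}$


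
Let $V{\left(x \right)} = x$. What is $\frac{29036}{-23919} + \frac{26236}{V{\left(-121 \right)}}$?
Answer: $- \frac{5302960}{24321} \approx -218.04$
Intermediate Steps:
$\frac{29036}{-23919} + \frac{26236}{V{\left(-121 \right)}} = \frac{29036}{-23919} + \frac{26236}{-121} = 29036 \left(- \frac{1}{23919}\right) + 26236 \left(- \frac{1}{121}\right) = - \frac{244}{201} - \frac{26236}{121} = - \frac{5302960}{24321}$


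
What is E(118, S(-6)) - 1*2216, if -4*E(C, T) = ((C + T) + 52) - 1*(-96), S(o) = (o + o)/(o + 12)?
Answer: -2282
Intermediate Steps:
S(o) = 2*o/(12 + o) (S(o) = (2*o)/(12 + o) = 2*o/(12 + o))
E(C, T) = -37 - C/4 - T/4 (E(C, T) = -(((C + T) + 52) - 1*(-96))/4 = -((52 + C + T) + 96)/4 = -(148 + C + T)/4 = -37 - C/4 - T/4)
E(118, S(-6)) - 1*2216 = (-37 - ¼*118 - (-6)/(2*(12 - 6))) - 1*2216 = (-37 - 59/2 - (-6)/(2*6)) - 2216 = (-37 - 59/2 - ¼*(-2)) - 2216 = (-37 - 59/2 + ½) - 2216 = -66 - 2216 = -2282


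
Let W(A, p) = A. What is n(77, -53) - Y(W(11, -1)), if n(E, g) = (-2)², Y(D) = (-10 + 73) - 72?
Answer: 13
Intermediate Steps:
Y(D) = -9 (Y(D) = 63 - 72 = -9)
n(E, g) = 4
n(77, -53) - Y(W(11, -1)) = 4 - 1*(-9) = 4 + 9 = 13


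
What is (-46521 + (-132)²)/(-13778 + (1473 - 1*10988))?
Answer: 29097/23293 ≈ 1.2492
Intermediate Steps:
(-46521 + (-132)²)/(-13778 + (1473 - 1*10988)) = (-46521 + 17424)/(-13778 + (1473 - 10988)) = -29097/(-13778 - 9515) = -29097/(-23293) = -29097*(-1/23293) = 29097/23293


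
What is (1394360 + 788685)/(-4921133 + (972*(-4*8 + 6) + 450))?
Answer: -436609/989191 ≈ -0.44138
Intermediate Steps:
(1394360 + 788685)/(-4921133 + (972*(-4*8 + 6) + 450)) = 2183045/(-4921133 + (972*(-32 + 6) + 450)) = 2183045/(-4921133 + (972*(-26) + 450)) = 2183045/(-4921133 + (-25272 + 450)) = 2183045/(-4921133 - 24822) = 2183045/(-4945955) = 2183045*(-1/4945955) = -436609/989191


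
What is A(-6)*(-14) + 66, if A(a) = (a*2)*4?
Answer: 738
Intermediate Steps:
A(a) = 8*a (A(a) = (2*a)*4 = 8*a)
A(-6)*(-14) + 66 = (8*(-6))*(-14) + 66 = -48*(-14) + 66 = 672 + 66 = 738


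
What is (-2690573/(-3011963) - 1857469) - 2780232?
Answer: -13968581126490/3011963 ≈ -4.6377e+6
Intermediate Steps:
(-2690573/(-3011963) - 1857469) - 2780232 = (-2690573*(-1/3011963) - 1857469) - 2780232 = (2690573/3011963 - 1857469) - 2780232 = -5594625211074/3011963 - 2780232 = -13968581126490/3011963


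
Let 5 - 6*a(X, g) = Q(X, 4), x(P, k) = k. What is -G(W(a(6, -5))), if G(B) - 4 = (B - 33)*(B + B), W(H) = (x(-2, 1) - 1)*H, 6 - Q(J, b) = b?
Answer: -4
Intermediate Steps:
Q(J, b) = 6 - b
a(X, g) = ½ (a(X, g) = ⅚ - (6 - 1*4)/6 = ⅚ - (6 - 4)/6 = ⅚ - ⅙*2 = ⅚ - ⅓ = ½)
W(H) = 0 (W(H) = (1 - 1)*H = 0*H = 0)
G(B) = 4 + 2*B*(-33 + B) (G(B) = 4 + (B - 33)*(B + B) = 4 + (-33 + B)*(2*B) = 4 + 2*B*(-33 + B))
-G(W(a(6, -5))) = -(4 - 66*0 + 2*0²) = -(4 + 0 + 2*0) = -(4 + 0 + 0) = -1*4 = -4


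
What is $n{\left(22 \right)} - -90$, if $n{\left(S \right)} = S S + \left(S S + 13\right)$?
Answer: $1071$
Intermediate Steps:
$n{\left(S \right)} = 13 + 2 S^{2}$ ($n{\left(S \right)} = S^{2} + \left(S^{2} + 13\right) = S^{2} + \left(13 + S^{2}\right) = 13 + 2 S^{2}$)
$n{\left(22 \right)} - -90 = \left(13 + 2 \cdot 22^{2}\right) - -90 = \left(13 + 2 \cdot 484\right) + 90 = \left(13 + 968\right) + 90 = 981 + 90 = 1071$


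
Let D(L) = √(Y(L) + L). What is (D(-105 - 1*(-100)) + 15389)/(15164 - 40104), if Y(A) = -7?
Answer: -15389/24940 - I*√3/12470 ≈ -0.61704 - 0.0001389*I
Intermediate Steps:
D(L) = √(-7 + L)
(D(-105 - 1*(-100)) + 15389)/(15164 - 40104) = (√(-7 + (-105 - 1*(-100))) + 15389)/(15164 - 40104) = (√(-7 + (-105 + 100)) + 15389)/(-24940) = (√(-7 - 5) + 15389)*(-1/24940) = (√(-12) + 15389)*(-1/24940) = (2*I*√3 + 15389)*(-1/24940) = (15389 + 2*I*√3)*(-1/24940) = -15389/24940 - I*√3/12470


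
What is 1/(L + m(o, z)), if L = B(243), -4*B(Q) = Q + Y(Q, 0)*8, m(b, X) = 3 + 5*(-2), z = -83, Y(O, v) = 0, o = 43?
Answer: -4/271 ≈ -0.014760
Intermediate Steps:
m(b, X) = -7 (m(b, X) = 3 - 10 = -7)
B(Q) = -Q/4 (B(Q) = -(Q + 0*8)/4 = -(Q + 0)/4 = -Q/4)
L = -243/4 (L = -1/4*243 = -243/4 ≈ -60.750)
1/(L + m(o, z)) = 1/(-243/4 - 7) = 1/(-271/4) = -4/271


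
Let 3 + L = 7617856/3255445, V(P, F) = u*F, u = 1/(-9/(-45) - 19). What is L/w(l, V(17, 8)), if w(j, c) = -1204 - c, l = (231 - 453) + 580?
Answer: 2729149/4977135480 ≈ 0.00054834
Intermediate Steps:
l = 358 (l = -222 + 580 = 358)
u = -5/94 (u = 1/(-9*(-1/45) - 19) = 1/(⅕ - 19) = 1/(-94/5) = -5/94 ≈ -0.053191)
V(P, F) = -5*F/94
L = -58067/87985 (L = -3 + 7617856/3255445 = -3 + 7617856*(1/3255445) = -3 + 205888/87985 = -58067/87985 ≈ -0.65996)
L/w(l, V(17, 8)) = -58067/(87985*(-1204 - (-5)*8/94)) = -58067/(87985*(-1204 - 1*(-20/47))) = -58067/(87985*(-1204 + 20/47)) = -58067/(87985*(-56568/47)) = -58067/87985*(-47/56568) = 2729149/4977135480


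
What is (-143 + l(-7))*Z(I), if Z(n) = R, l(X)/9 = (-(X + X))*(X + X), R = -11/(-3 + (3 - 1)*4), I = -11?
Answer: 20977/5 ≈ 4195.4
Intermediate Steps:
R = -11/5 (R = -11/(-3 + 2*4) = -11/(-3 + 8) = -11/5 ≈ -2.2000)
l(X) = -36*X² (l(X) = 9*((-(X + X))*(X + X)) = 9*((-2*X)*(2*X)) = 9*(-4*X²) = -36*X²)
Z(n) = -11/5
(-143 + l(-7))*Z(I) = (-143 - 36*(-7)²)*(-11/5) = (-143 - 36*49)*(-11/5) = (-143 - 1764)*(-11/5) = -1907*(-11/5) = 20977/5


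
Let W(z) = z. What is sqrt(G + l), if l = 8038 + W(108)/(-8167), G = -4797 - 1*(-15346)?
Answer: sqrt(1239749954807)/8167 ≈ 136.33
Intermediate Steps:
G = 10549 (G = -4797 + 15346 = 10549)
l = 65646238/8167 (l = 8038 + 108/(-8167) = 8038 + 108*(-1/8167) = 8038 - 108/8167 = 65646238/8167 ≈ 8038.0)
sqrt(G + l) = sqrt(10549 + 65646238/8167) = sqrt(151799921/8167) = sqrt(1239749954807)/8167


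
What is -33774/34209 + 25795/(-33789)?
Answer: -32120807/18347427 ≈ -1.7507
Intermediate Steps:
-33774/34209 + 25795/(-33789) = -33774*1/34209 + 25795*(-1/33789) = -11258/11403 - 3685/4827 = -32120807/18347427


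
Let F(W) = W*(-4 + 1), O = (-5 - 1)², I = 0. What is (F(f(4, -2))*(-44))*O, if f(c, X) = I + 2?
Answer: 9504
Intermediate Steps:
f(c, X) = 2 (f(c, X) = 0 + 2 = 2)
O = 36 (O = (-6)² = 36)
F(W) = -3*W (F(W) = W*(-3) = -3*W)
(F(f(4, -2))*(-44))*O = (-3*2*(-44))*36 = -6*(-44)*36 = 264*36 = 9504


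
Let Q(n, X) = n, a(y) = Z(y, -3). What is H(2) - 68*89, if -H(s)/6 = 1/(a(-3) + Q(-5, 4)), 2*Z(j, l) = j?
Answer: -78664/13 ≈ -6051.1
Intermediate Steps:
Z(j, l) = j/2
a(y) = y/2
H(s) = 12/13 (H(s) = -6/((1/2)*(-3) - 5) = -6/(-3/2 - 5) = -6/(-13/2) = -6*(-2/13) = 12/13)
H(2) - 68*89 = 12/13 - 68*89 = 12/13 - 6052 = -78664/13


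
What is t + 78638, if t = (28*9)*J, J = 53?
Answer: 91994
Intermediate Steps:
t = 13356 (t = (28*9)*53 = 252*53 = 13356)
t + 78638 = 13356 + 78638 = 91994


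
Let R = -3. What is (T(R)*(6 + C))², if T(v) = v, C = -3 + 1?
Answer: 144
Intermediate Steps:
C = -2
(T(R)*(6 + C))² = (-3*(6 - 2))² = (-3*4)² = (-12)² = 144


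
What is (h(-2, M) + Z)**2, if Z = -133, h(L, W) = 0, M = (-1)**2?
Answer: 17689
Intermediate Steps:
M = 1
(h(-2, M) + Z)**2 = (0 - 133)**2 = (-133)**2 = 17689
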